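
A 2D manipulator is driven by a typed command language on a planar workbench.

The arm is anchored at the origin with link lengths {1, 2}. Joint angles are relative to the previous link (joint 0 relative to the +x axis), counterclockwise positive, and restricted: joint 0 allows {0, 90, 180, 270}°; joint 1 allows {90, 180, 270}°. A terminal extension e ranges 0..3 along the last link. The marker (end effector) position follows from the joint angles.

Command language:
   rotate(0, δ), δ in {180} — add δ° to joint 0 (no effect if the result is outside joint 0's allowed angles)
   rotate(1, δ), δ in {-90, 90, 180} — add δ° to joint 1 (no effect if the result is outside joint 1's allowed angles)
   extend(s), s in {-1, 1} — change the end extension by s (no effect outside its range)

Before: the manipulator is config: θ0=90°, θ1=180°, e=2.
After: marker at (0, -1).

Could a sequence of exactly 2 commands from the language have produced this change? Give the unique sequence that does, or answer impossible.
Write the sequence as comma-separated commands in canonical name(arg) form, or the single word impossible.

start: config: θ0=90°, θ1=180°, e=2
t=1 extend(-1) ⇒ config: θ0=90°, θ1=180°, e=1
t=2 extend(-1) ⇒ config: θ0=90°, θ1=180°, e=0
all 36 alternatives checked — unique.

extend(-1), extend(-1)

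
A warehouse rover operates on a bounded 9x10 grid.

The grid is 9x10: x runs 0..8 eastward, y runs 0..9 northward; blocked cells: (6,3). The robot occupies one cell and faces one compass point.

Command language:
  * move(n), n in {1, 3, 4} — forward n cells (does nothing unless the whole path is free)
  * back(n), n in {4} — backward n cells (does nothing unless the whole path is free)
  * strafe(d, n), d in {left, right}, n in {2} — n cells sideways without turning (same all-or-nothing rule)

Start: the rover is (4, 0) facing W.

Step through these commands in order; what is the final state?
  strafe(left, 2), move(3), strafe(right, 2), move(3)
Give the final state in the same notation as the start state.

(1, 2) facing W

t0: (4, 0) facing W
[1] after strafe(left, 2): (4, 0) facing W
[2] after move(3): (1, 0) facing W
[3] after strafe(right, 2): (1, 2) facing W
[4] after move(3): (1, 2) facing W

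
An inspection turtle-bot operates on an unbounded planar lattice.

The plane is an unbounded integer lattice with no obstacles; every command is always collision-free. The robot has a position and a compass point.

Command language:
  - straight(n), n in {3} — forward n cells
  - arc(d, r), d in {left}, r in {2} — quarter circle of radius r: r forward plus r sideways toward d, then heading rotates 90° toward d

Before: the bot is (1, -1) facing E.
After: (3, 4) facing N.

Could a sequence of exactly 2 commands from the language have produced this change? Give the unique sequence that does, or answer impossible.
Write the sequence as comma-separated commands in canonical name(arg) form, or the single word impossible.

key: position moved to (3,4) AND the heading swung to N — translation plus rotation needed
begin: (1, -1) facing E
step 1 (arc(left, 2)): (3, 1) facing N
step 2 (straight(3)): (3, 4) facing N
no rival 2-sequence matches.

arc(left, 2), straight(3)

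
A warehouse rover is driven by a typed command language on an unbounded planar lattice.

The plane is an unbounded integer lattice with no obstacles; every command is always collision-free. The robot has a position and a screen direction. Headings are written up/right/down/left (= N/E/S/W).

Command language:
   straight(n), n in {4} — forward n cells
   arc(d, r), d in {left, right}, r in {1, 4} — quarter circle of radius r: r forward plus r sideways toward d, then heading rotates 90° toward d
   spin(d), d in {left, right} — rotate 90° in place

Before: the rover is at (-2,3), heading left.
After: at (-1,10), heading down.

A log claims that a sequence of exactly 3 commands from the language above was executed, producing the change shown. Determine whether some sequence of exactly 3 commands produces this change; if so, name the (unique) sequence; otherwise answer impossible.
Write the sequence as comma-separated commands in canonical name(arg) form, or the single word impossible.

arc(right, 4), arc(right, 4), arc(right, 1)

key: cell and facing (now S) both changed — the 3 commands mix motion and turning
initial: at (-2,3), heading left
step 1 (arc(right, 4)): at (-6,7), heading up
step 2 (arc(right, 4)): at (-2,11), heading right
step 3 (arc(right, 1)): at (-1,10), heading down
no rival 3-sequence matches.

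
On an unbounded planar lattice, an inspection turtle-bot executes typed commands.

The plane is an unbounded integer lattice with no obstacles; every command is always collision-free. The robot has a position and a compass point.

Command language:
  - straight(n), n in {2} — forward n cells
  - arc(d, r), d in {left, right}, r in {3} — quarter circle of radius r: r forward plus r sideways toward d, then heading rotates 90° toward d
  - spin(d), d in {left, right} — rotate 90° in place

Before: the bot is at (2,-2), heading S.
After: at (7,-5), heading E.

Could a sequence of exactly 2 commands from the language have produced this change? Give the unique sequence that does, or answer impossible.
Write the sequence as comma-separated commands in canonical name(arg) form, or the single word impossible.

arc(left, 3), straight(2)

key: position moved to (7,-5) AND the heading swung to E — translation plus rotation needed
t0: at (2,-2), heading S
[1] after arc(left, 3): at (5,-5), heading E
[2] after straight(2): at (7,-5), heading E
uniquely the one of 25 2-step routes that fits.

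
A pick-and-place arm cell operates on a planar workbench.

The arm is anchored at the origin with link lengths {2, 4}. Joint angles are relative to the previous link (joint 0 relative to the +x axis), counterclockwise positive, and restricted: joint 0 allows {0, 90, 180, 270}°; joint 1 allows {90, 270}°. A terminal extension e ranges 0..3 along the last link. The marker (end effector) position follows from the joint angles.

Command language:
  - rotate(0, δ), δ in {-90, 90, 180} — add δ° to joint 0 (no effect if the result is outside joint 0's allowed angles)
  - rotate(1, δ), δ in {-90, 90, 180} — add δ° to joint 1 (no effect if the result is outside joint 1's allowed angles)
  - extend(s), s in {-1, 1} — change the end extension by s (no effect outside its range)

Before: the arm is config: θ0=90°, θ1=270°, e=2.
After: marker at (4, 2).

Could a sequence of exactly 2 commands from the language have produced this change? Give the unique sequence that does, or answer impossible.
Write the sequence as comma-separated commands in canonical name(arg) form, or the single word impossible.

from: config: θ0=90°, θ1=270°, e=2
t=1 extend(-1) ⇒ config: θ0=90°, θ1=270°, e=1
t=2 extend(-1) ⇒ config: θ0=90°, θ1=270°, e=0
uniquely the one of 64 2-step routes that fits.

extend(-1), extend(-1)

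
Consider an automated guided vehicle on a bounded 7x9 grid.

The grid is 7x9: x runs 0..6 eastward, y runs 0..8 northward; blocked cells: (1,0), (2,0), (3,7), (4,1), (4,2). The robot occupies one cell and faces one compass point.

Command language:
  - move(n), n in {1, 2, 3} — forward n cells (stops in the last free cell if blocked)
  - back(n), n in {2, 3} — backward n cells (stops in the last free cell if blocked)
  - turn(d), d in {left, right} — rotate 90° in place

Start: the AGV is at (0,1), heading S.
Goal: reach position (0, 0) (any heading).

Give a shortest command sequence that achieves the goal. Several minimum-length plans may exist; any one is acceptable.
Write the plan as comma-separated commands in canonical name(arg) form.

move(3)

initial: at (0,1), heading S
t=1 move(3) ⇒ at (0,0), heading S
shorter routes all fall short; 1 is best.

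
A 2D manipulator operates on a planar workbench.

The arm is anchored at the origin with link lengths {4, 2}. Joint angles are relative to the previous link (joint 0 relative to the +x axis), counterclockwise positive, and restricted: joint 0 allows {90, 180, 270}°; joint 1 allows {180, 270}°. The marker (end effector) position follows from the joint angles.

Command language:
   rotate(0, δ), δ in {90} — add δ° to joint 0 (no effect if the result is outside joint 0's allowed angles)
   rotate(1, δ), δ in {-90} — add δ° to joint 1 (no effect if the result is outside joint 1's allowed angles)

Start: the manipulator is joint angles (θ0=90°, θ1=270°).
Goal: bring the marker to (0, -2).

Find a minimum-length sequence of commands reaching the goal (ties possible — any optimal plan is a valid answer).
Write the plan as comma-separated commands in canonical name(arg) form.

from: joint angles (θ0=90°, θ1=270°)
step 1 (rotate(1, -90)): joint angles (θ0=90°, θ1=180°)
step 2 (rotate(0, 90)): joint angles (θ0=180°, θ1=180°)
step 3 (rotate(0, 90)): joint angles (θ0=270°, θ1=180°)
shorter routes all fall short; 3 is best.

rotate(1, -90), rotate(0, 90), rotate(0, 90)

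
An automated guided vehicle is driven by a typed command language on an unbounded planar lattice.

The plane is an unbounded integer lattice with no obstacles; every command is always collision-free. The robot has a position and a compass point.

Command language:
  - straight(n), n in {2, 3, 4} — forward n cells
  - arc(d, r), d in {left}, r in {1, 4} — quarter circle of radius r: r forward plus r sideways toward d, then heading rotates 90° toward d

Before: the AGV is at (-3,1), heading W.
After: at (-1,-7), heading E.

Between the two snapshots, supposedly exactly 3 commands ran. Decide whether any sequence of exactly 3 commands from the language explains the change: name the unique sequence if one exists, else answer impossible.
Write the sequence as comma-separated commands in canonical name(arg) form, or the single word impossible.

arc(left, 4), arc(left, 4), straight(2)

key: position moved to (-1,-7) AND the heading swung to E — translation plus rotation needed
start: at (-3,1), heading W
t=1 arc(left, 4) ⇒ at (-7,-3), heading S
t=2 arc(left, 4) ⇒ at (-3,-7), heading E
t=3 straight(2) ⇒ at (-1,-7), heading E
no other 3-command option fits: unique.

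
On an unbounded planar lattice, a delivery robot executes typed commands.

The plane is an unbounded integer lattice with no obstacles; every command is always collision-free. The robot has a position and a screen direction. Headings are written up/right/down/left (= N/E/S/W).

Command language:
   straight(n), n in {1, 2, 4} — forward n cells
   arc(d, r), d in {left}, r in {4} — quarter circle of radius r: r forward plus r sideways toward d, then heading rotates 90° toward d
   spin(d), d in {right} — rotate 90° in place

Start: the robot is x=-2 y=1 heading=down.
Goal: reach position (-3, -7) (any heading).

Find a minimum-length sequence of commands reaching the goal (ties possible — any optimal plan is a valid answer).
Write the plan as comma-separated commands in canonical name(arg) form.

from: x=-2 y=1 heading=down
[1] after spin(right): x=-2 y=1 heading=left
[2] after straight(1): x=-3 y=1 heading=left
[3] after arc(left, 4): x=-7 y=-3 heading=down
[4] after arc(left, 4): x=-3 y=-7 heading=right
nothing shorter than 4 reaches the goal.

spin(right), straight(1), arc(left, 4), arc(left, 4)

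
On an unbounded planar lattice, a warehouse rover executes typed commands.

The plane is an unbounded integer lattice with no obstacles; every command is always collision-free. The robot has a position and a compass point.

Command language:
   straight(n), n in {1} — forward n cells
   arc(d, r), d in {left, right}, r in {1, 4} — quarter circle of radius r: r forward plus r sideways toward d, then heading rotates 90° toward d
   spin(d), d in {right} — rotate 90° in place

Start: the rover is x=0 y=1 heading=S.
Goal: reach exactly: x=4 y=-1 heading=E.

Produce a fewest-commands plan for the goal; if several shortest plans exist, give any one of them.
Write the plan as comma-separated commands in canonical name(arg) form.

straight(1), arc(left, 1), straight(1), straight(1), straight(1)

t0: x=0 y=1 heading=S
1. straight(1) → x=0 y=0 heading=S
2. arc(left, 1) → x=1 y=-1 heading=E
3. straight(1) → x=2 y=-1 heading=E
4. straight(1) → x=3 y=-1 heading=E
5. straight(1) → x=4 y=-1 heading=E
minimal: 5 command(s), checked below 5.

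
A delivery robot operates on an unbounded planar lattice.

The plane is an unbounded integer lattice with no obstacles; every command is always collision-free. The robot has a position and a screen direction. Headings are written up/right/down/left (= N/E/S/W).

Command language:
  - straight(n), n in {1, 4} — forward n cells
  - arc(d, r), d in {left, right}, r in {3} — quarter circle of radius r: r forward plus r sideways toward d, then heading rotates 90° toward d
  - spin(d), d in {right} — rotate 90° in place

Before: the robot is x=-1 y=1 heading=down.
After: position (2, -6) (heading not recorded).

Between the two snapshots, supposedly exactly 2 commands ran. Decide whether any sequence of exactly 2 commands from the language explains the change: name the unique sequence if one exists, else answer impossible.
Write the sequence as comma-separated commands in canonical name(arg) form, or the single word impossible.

key: running arc(left, 3) before straight(4) would end elsewhere — order is forced
from: x=-1 y=1 heading=down
[1] after straight(4): x=-1 y=-3 heading=down
[2] after arc(left, 3): x=2 y=-6 heading=right
no rival 2-sequence matches.

straight(4), arc(left, 3)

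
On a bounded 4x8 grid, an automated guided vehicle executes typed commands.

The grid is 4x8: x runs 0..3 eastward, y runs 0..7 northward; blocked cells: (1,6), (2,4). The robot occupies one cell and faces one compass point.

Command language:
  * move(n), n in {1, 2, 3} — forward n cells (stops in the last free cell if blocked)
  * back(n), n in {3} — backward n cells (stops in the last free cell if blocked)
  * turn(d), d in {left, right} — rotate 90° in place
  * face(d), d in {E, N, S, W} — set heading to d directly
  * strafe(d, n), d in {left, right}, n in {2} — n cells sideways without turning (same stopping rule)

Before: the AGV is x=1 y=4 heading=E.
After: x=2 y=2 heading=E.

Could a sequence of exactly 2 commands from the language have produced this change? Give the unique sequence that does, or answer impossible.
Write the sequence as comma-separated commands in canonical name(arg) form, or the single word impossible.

strafe(right, 2), move(1)

key: heading stays E — no command in the sequence turns
begin: x=1 y=4 heading=E
[1] after strafe(right, 2): x=1 y=2 heading=E
[2] after move(1): x=2 y=2 heading=E
all 144 alternatives checked — unique.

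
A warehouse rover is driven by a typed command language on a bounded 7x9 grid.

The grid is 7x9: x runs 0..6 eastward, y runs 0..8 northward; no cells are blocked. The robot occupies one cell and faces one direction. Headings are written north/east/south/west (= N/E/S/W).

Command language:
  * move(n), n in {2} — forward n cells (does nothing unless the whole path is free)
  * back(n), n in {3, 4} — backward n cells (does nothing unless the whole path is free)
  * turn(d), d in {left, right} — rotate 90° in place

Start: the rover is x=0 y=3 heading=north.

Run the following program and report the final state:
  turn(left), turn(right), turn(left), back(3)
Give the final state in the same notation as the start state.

initial: x=0 y=3 heading=north
t=1 turn(left) ⇒ x=0 y=3 heading=west
t=2 turn(right) ⇒ x=0 y=3 heading=north
t=3 turn(left) ⇒ x=0 y=3 heading=west
t=4 back(3) ⇒ x=3 y=3 heading=west

x=3 y=3 heading=west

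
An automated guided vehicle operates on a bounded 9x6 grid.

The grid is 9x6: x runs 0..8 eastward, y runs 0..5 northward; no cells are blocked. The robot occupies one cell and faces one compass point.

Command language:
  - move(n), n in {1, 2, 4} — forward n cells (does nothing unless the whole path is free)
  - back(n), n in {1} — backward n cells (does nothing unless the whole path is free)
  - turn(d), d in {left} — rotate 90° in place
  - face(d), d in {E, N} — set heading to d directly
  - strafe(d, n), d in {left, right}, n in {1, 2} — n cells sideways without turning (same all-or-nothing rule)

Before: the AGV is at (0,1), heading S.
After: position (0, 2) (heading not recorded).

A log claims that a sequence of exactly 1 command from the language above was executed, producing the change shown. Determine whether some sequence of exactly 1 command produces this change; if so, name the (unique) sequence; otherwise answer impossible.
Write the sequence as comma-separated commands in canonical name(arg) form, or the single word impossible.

from: at (0,1), heading S
[1] after back(1): at (0,2), heading S
uniquely the one of 11 1-step routes that fits.

back(1)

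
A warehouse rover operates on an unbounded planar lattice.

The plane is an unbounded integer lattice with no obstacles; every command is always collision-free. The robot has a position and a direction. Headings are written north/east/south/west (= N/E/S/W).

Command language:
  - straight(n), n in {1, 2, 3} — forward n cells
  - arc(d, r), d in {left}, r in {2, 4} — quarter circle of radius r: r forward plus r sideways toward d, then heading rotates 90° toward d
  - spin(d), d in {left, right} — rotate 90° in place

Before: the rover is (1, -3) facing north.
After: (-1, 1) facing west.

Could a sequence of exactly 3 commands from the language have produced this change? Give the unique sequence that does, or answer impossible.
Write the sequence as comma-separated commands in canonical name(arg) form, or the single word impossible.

key: running arc(left, 2) before straight(1) would end elsewhere — order is forced
from: (1, -3) facing north
[1] after straight(1): (1, -2) facing north
[2] after straight(1): (1, -1) facing north
[3] after arc(left, 2): (-1, 1) facing west
uniquely the one of 343 3-step routes that fits.

straight(1), straight(1), arc(left, 2)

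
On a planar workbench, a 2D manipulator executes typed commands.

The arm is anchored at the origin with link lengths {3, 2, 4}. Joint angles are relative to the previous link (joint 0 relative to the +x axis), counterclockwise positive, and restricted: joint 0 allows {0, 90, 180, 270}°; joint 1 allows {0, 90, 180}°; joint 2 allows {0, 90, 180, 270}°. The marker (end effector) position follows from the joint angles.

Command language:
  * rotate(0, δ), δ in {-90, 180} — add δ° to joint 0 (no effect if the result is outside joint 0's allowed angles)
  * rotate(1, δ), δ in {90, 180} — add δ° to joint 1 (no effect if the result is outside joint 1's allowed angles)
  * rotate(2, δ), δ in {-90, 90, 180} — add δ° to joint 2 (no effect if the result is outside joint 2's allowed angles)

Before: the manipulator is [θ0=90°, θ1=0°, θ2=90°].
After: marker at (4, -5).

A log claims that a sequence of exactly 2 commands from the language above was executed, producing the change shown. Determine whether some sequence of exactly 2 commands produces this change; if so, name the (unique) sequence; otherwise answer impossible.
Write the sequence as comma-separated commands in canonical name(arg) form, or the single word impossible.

from: [θ0=90°, θ1=0°, θ2=90°]
t=1 rotate(0, -90) ⇒ [θ0=0°, θ1=0°, θ2=90°]
t=2 rotate(0, -90) ⇒ [θ0=270°, θ1=0°, θ2=90°]
all 49 alternatives checked — unique.

rotate(0, -90), rotate(0, -90)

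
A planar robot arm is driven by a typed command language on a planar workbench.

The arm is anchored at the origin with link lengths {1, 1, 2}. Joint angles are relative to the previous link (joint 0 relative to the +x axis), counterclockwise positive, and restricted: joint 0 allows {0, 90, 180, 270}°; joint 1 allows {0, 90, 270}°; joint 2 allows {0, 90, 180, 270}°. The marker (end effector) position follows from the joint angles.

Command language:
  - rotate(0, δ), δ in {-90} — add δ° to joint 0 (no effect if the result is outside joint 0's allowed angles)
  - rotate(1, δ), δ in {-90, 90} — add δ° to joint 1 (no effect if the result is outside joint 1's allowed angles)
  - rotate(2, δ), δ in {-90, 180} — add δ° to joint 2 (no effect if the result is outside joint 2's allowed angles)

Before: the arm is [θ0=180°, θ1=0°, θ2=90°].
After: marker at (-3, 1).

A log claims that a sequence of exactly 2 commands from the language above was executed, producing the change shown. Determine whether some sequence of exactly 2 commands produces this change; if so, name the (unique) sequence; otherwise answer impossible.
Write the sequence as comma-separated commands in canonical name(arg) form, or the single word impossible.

t0: [θ0=180°, θ1=0°, θ2=90°]
1. rotate(1, -90) → [θ0=180°, θ1=270°, θ2=90°]
2. rotate(1, -90) → [θ0=180°, θ1=270°, θ2=90°]
uniquely the one of 25 2-step routes that fits.

rotate(1, -90), rotate(1, -90)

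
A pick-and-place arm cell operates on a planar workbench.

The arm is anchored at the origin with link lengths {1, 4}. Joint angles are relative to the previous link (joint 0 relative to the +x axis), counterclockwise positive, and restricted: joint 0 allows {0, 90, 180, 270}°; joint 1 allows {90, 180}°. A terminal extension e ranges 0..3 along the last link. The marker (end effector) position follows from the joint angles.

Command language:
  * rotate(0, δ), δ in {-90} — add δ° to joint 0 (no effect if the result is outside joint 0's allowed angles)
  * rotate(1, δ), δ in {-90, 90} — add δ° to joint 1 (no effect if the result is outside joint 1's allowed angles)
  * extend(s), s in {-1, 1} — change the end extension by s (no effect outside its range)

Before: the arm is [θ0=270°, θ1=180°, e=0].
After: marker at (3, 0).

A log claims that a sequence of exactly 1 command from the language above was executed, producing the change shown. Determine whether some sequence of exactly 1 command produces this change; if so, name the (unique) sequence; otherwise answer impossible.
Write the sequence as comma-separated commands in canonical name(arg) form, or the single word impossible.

from: [θ0=270°, θ1=180°, e=0]
t=1 rotate(0, -90) ⇒ [θ0=180°, θ1=180°, e=0]
no rival 1-sequence matches.

rotate(0, -90)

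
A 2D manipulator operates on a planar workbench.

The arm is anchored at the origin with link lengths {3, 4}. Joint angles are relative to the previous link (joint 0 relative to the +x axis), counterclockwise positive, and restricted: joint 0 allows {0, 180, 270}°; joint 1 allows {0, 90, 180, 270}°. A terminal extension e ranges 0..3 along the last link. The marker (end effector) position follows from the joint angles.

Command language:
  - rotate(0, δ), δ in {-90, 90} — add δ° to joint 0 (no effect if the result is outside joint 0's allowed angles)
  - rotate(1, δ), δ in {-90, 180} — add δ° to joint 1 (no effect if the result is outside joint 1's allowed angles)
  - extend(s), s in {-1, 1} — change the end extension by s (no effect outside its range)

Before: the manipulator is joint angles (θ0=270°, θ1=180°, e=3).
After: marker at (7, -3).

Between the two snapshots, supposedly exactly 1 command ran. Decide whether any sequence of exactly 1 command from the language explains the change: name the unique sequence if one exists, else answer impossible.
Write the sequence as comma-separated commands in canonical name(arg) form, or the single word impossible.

from: joint angles (θ0=270°, θ1=180°, e=3)
1. rotate(1, -90) → joint angles (θ0=270°, θ1=90°, e=3)
uniquely the one of 6 1-step routes that fits.

rotate(1, -90)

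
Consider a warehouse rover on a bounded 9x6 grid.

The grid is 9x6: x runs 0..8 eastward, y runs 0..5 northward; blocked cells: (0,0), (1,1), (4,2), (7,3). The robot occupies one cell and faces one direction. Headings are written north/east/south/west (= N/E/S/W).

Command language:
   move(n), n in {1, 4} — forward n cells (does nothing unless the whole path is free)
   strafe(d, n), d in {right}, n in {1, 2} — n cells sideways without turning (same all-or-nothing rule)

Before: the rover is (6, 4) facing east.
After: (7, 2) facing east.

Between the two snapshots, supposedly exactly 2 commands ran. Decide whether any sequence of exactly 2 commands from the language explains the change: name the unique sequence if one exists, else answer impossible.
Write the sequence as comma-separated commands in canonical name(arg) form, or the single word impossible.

key: still facing E at the end — nothing in the sequence rotates
start: (6, 4) facing east
t=1 strafe(right, 2) ⇒ (6, 2) facing east
t=2 move(1) ⇒ (7, 2) facing east
all 16 alternatives checked — unique.

strafe(right, 2), move(1)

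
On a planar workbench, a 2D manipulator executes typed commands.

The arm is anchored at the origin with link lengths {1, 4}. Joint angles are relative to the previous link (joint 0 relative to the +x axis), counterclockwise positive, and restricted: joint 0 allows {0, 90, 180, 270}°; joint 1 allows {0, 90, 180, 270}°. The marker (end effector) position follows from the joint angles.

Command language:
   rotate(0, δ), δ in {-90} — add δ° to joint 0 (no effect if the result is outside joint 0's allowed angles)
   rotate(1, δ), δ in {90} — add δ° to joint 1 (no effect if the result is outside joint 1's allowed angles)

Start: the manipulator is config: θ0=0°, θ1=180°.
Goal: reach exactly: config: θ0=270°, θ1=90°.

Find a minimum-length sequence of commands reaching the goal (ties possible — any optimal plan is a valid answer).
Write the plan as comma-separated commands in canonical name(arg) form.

begin: config: θ0=0°, θ1=180°
step 1 (rotate(1, 90)): config: θ0=0°, θ1=270°
step 2 (rotate(1, 90)): config: θ0=0°, θ1=0°
step 3 (rotate(1, 90)): config: θ0=0°, θ1=90°
step 4 (rotate(0, -90)): config: θ0=270°, θ1=90°
shorter routes all fall short; 4 is best.

rotate(1, 90), rotate(1, 90), rotate(1, 90), rotate(0, -90)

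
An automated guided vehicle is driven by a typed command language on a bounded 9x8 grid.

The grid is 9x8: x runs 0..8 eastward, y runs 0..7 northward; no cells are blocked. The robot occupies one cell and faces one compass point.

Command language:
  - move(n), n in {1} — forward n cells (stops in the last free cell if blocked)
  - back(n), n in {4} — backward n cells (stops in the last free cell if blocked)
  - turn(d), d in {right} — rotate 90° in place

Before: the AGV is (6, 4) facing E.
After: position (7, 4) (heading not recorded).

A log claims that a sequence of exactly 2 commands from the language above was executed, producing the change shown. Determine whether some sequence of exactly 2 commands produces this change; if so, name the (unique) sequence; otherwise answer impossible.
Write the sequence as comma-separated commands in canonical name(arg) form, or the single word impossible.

move(1), turn(right)

key: order matters: swapping move(1) and turn(right) lands elsewhere
start: (6, 4) facing E
step 1 (move(1)): (7, 4) facing E
step 2 (turn(right)): (7, 4) facing S
uniquely the one of 9 2-step routes that fits.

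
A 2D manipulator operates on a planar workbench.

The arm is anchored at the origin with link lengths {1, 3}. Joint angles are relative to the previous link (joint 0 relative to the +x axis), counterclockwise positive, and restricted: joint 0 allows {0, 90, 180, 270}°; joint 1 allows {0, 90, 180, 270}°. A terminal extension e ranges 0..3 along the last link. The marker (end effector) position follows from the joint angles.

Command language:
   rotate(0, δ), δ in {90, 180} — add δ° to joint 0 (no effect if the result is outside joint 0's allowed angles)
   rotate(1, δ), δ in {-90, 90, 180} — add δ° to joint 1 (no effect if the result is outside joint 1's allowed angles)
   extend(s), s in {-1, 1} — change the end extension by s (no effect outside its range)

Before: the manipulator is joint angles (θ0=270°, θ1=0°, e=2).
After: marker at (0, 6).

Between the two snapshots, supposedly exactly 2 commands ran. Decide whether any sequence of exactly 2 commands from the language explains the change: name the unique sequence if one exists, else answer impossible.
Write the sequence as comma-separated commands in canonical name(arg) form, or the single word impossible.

t0: joint angles (θ0=270°, θ1=0°, e=2)
t=1 rotate(0, 90) ⇒ joint angles (θ0=0°, θ1=0°, e=2)
t=2 rotate(0, 90) ⇒ joint angles (θ0=90°, θ1=0°, e=2)
no rival 2-sequence matches.

rotate(0, 90), rotate(0, 90)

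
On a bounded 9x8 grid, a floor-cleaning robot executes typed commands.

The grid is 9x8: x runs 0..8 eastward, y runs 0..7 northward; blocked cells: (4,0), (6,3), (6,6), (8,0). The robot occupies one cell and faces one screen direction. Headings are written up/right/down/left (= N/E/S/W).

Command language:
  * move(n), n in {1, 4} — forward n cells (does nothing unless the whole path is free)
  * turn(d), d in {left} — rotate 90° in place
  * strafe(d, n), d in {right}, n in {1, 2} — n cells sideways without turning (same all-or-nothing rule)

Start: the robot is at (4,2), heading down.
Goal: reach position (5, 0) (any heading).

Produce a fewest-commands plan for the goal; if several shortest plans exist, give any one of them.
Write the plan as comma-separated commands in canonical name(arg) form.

turn(left), move(1), strafe(right, 2)

initial: at (4,2), heading down
1. turn(left) → at (4,2), heading right
2. move(1) → at (5,2), heading right
3. strafe(right, 2) → at (5,0), heading right
shorter routes all fall short; 3 is best.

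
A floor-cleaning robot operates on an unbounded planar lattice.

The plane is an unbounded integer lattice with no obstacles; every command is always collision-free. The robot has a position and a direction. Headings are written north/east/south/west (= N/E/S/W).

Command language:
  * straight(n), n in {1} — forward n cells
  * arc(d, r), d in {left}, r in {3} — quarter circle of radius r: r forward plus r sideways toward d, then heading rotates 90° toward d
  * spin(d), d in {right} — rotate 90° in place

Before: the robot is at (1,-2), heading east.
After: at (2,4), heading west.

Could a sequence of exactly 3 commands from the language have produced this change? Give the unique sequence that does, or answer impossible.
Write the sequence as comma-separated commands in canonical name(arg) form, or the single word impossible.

key: position moved to (2,4) AND the heading swung to W — translation plus rotation needed
start: at (1,-2), heading east
1. straight(1) → at (2,-2), heading east
2. arc(left, 3) → at (5,1), heading north
3. arc(left, 3) → at (2,4), heading west
no rival 3-sequence matches.

straight(1), arc(left, 3), arc(left, 3)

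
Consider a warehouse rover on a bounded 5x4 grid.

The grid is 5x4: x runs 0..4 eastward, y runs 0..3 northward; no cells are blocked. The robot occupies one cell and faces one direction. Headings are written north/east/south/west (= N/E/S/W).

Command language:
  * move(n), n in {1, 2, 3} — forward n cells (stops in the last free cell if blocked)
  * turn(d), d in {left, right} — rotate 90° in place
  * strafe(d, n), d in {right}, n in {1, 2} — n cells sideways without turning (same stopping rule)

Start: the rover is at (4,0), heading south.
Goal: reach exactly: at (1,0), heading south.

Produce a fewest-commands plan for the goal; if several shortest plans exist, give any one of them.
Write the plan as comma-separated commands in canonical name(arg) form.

strafe(right, 2), strafe(right, 1)

initial: at (4,0), heading south
t=1 strafe(right, 2) ⇒ at (2,0), heading south
t=2 strafe(right, 1) ⇒ at (1,0), heading south
minimal: 2 command(s), checked below 2.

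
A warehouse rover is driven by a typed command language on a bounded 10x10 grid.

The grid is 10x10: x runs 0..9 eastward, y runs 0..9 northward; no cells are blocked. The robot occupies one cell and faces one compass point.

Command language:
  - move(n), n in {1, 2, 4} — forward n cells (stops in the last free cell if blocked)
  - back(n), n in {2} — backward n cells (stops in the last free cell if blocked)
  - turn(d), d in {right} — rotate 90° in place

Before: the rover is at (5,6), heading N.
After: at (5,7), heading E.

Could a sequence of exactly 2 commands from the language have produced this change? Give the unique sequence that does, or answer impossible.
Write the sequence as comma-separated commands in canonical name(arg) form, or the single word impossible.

move(1), turn(right)

key: order matters: swapping move(1) and turn(right) lands elsewhere
from: at (5,6), heading N
step 1 (move(1)): at (5,7), heading N
step 2 (turn(right)): at (5,7), heading E
uniquely the one of 25 2-step routes that fits.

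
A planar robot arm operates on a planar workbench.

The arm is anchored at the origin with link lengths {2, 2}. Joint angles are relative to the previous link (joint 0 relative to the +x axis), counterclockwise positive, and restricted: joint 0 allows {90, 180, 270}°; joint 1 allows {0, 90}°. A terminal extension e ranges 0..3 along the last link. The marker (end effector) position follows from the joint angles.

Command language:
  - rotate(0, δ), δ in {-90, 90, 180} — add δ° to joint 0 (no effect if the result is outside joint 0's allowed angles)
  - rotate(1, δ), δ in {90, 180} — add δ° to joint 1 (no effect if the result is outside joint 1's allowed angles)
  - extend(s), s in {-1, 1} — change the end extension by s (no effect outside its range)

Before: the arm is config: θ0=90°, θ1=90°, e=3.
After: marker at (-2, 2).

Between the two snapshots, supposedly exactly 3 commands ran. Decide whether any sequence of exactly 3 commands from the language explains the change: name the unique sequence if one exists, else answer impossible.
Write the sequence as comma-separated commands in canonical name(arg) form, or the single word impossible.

t0: config: θ0=90°, θ1=90°, e=3
[1] after extend(-1): config: θ0=90°, θ1=90°, e=2
[2] after extend(-1): config: θ0=90°, θ1=90°, e=1
[3] after extend(-1): config: θ0=90°, θ1=90°, e=0
uniquely the one of 343 3-step routes that fits.

extend(-1), extend(-1), extend(-1)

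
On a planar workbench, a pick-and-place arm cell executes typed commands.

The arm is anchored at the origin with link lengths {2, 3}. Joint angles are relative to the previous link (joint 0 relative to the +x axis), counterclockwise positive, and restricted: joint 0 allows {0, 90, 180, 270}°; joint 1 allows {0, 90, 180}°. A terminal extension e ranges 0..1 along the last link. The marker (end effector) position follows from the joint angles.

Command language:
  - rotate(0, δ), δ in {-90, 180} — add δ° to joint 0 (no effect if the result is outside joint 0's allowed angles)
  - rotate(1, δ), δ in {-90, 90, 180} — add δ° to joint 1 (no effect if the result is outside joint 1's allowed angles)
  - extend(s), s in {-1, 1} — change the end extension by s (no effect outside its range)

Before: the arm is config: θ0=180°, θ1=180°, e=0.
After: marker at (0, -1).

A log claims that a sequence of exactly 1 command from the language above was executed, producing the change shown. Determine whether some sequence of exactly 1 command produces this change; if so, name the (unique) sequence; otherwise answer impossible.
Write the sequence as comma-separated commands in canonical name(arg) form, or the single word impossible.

initial: config: θ0=180°, θ1=180°, e=0
step 1 (rotate(0, -90)): config: θ0=90°, θ1=180°, e=0
no rival 1-sequence matches.

rotate(0, -90)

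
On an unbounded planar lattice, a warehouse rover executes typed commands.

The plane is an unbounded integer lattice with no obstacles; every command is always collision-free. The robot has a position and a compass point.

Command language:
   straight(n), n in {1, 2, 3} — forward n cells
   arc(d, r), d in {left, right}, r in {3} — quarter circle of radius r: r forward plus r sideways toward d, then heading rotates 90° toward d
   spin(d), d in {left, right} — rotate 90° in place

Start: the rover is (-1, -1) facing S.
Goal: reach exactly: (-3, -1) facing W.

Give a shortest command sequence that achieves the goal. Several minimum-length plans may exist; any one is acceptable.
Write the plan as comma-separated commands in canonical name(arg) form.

spin(right), straight(2)

t0: (-1, -1) facing S
[1] after spin(right): (-1, -1) facing W
[2] after straight(2): (-3, -1) facing W
nothing shorter than 2 reaches the goal.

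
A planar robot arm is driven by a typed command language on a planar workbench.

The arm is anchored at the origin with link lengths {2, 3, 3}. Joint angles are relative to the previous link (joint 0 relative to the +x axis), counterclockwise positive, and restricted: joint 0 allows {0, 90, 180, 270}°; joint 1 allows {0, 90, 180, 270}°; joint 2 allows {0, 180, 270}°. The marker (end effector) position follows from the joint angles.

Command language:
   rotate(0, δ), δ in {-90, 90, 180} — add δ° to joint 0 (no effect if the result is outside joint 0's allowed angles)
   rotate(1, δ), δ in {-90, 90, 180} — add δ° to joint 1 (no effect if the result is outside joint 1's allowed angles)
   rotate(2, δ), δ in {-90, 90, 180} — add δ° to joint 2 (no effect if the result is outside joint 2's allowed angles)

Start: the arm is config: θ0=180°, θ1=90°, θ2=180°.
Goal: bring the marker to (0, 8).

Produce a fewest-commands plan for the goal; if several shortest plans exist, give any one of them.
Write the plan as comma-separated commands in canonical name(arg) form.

t0: config: θ0=180°, θ1=90°, θ2=180°
t=1 rotate(0, -90) ⇒ config: θ0=90°, θ1=90°, θ2=180°
t=2 rotate(2, 180) ⇒ config: θ0=90°, θ1=90°, θ2=0°
t=3 rotate(1, -90) ⇒ config: θ0=90°, θ1=0°, θ2=0°
minimal: 3 command(s), checked below 3.

rotate(0, -90), rotate(2, 180), rotate(1, -90)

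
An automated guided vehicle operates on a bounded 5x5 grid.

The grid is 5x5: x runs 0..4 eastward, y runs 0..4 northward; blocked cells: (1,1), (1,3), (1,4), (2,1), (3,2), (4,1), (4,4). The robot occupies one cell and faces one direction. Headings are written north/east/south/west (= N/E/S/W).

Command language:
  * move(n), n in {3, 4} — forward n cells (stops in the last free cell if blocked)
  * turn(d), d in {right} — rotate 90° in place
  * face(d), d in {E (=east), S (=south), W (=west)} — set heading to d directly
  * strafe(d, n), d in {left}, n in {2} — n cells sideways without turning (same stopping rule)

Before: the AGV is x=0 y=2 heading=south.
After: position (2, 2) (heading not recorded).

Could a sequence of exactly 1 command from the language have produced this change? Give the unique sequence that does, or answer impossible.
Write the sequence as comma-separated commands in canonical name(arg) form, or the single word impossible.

strafe(left, 2)

initial: x=0 y=2 heading=south
step 1 (strafe(left, 2)): x=2 y=2 heading=south
no rival 1-sequence matches.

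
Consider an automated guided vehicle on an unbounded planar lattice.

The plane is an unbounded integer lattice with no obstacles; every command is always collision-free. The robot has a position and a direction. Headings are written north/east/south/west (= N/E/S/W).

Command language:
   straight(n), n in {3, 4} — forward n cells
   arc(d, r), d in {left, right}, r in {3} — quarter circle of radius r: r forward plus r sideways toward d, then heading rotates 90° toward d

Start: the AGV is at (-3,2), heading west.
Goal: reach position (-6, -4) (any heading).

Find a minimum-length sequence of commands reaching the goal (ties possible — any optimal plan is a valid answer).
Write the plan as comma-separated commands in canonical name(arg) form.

initial: at (-3,2), heading west
t=1 arc(left, 3) ⇒ at (-6,-1), heading south
t=2 straight(3) ⇒ at (-6,-4), heading south
no 1-step plan works, so 2 is optimal.

arc(left, 3), straight(3)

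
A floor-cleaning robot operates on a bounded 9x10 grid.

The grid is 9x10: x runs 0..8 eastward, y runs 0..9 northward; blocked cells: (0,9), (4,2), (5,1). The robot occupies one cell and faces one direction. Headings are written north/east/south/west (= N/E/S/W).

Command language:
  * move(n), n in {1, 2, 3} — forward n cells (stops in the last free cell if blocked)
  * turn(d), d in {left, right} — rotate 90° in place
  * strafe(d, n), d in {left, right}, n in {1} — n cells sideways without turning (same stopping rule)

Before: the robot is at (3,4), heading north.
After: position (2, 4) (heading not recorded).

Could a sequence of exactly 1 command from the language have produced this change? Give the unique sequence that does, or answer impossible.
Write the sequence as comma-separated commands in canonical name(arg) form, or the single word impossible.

from: at (3,4), heading north
1. strafe(left, 1) → at (2,4), heading north
uniquely the one of 7 1-step routes that fits.

strafe(left, 1)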